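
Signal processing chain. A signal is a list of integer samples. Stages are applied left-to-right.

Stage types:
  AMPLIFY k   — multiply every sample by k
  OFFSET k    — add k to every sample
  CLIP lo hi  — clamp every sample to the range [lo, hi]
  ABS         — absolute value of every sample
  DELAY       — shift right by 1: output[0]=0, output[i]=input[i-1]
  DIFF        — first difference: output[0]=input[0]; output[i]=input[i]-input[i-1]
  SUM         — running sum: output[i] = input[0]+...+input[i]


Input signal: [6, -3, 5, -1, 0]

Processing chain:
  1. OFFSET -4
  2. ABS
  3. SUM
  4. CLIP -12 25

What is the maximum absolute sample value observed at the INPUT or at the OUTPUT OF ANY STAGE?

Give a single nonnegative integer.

Answer: 19

Derivation:
Input: [6, -3, 5, -1, 0] (max |s|=6)
Stage 1 (OFFSET -4): 6+-4=2, -3+-4=-7, 5+-4=1, -1+-4=-5, 0+-4=-4 -> [2, -7, 1, -5, -4] (max |s|=7)
Stage 2 (ABS): |2|=2, |-7|=7, |1|=1, |-5|=5, |-4|=4 -> [2, 7, 1, 5, 4] (max |s|=7)
Stage 3 (SUM): sum[0..0]=2, sum[0..1]=9, sum[0..2]=10, sum[0..3]=15, sum[0..4]=19 -> [2, 9, 10, 15, 19] (max |s|=19)
Stage 4 (CLIP -12 25): clip(2,-12,25)=2, clip(9,-12,25)=9, clip(10,-12,25)=10, clip(15,-12,25)=15, clip(19,-12,25)=19 -> [2, 9, 10, 15, 19] (max |s|=19)
Overall max amplitude: 19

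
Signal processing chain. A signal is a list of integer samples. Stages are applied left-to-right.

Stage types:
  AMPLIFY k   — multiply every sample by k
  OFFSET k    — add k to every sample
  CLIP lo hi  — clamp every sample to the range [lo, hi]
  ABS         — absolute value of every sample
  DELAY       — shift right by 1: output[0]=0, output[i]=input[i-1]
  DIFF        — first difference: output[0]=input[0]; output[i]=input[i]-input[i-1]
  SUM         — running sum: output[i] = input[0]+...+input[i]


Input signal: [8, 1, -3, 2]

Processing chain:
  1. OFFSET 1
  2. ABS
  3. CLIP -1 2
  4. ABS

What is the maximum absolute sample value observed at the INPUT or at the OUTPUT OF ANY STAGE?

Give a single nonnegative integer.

Answer: 9

Derivation:
Input: [8, 1, -3, 2] (max |s|=8)
Stage 1 (OFFSET 1): 8+1=9, 1+1=2, -3+1=-2, 2+1=3 -> [9, 2, -2, 3] (max |s|=9)
Stage 2 (ABS): |9|=9, |2|=2, |-2|=2, |3|=3 -> [9, 2, 2, 3] (max |s|=9)
Stage 3 (CLIP -1 2): clip(9,-1,2)=2, clip(2,-1,2)=2, clip(2,-1,2)=2, clip(3,-1,2)=2 -> [2, 2, 2, 2] (max |s|=2)
Stage 4 (ABS): |2|=2, |2|=2, |2|=2, |2|=2 -> [2, 2, 2, 2] (max |s|=2)
Overall max amplitude: 9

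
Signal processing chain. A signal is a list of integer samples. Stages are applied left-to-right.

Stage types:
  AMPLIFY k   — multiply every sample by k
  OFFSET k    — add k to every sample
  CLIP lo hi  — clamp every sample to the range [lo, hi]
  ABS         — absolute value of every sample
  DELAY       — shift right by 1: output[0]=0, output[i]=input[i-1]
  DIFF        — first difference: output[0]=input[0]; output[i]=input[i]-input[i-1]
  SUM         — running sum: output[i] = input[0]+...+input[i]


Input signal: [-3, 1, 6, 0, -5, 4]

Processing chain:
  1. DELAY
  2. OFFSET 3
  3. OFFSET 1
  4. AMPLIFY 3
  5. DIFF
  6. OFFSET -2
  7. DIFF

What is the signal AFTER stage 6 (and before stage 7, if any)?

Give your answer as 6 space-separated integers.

Answer: 10 -11 10 13 -20 -17

Derivation:
Input: [-3, 1, 6, 0, -5, 4]
Stage 1 (DELAY): [0, -3, 1, 6, 0, -5] = [0, -3, 1, 6, 0, -5] -> [0, -3, 1, 6, 0, -5]
Stage 2 (OFFSET 3): 0+3=3, -3+3=0, 1+3=4, 6+3=9, 0+3=3, -5+3=-2 -> [3, 0, 4, 9, 3, -2]
Stage 3 (OFFSET 1): 3+1=4, 0+1=1, 4+1=5, 9+1=10, 3+1=4, -2+1=-1 -> [4, 1, 5, 10, 4, -1]
Stage 4 (AMPLIFY 3): 4*3=12, 1*3=3, 5*3=15, 10*3=30, 4*3=12, -1*3=-3 -> [12, 3, 15, 30, 12, -3]
Stage 5 (DIFF): s[0]=12, 3-12=-9, 15-3=12, 30-15=15, 12-30=-18, -3-12=-15 -> [12, -9, 12, 15, -18, -15]
Stage 6 (OFFSET -2): 12+-2=10, -9+-2=-11, 12+-2=10, 15+-2=13, -18+-2=-20, -15+-2=-17 -> [10, -11, 10, 13, -20, -17]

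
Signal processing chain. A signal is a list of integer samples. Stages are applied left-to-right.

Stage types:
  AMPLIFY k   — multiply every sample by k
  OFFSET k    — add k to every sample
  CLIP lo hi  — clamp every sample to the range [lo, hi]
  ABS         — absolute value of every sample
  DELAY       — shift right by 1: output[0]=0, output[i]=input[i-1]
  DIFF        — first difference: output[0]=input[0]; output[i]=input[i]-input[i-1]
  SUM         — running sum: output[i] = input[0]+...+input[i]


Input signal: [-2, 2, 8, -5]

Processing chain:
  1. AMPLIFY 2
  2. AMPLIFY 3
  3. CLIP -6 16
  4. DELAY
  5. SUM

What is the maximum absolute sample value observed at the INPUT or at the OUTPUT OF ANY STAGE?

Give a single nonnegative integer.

Answer: 48

Derivation:
Input: [-2, 2, 8, -5] (max |s|=8)
Stage 1 (AMPLIFY 2): -2*2=-4, 2*2=4, 8*2=16, -5*2=-10 -> [-4, 4, 16, -10] (max |s|=16)
Stage 2 (AMPLIFY 3): -4*3=-12, 4*3=12, 16*3=48, -10*3=-30 -> [-12, 12, 48, -30] (max |s|=48)
Stage 3 (CLIP -6 16): clip(-12,-6,16)=-6, clip(12,-6,16)=12, clip(48,-6,16)=16, clip(-30,-6,16)=-6 -> [-6, 12, 16, -6] (max |s|=16)
Stage 4 (DELAY): [0, -6, 12, 16] = [0, -6, 12, 16] -> [0, -6, 12, 16] (max |s|=16)
Stage 5 (SUM): sum[0..0]=0, sum[0..1]=-6, sum[0..2]=6, sum[0..3]=22 -> [0, -6, 6, 22] (max |s|=22)
Overall max amplitude: 48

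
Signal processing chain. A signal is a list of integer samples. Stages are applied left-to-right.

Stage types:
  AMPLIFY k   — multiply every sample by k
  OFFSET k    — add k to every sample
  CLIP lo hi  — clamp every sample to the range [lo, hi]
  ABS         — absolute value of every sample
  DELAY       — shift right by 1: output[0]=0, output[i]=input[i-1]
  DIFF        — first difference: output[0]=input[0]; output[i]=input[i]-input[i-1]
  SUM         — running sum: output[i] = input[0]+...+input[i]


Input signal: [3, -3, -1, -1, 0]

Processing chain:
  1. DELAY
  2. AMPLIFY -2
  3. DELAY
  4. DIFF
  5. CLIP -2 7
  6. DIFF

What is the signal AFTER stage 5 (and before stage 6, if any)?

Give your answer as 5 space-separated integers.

Input: [3, -3, -1, -1, 0]
Stage 1 (DELAY): [0, 3, -3, -1, -1] = [0, 3, -3, -1, -1] -> [0, 3, -3, -1, -1]
Stage 2 (AMPLIFY -2): 0*-2=0, 3*-2=-6, -3*-2=6, -1*-2=2, -1*-2=2 -> [0, -6, 6, 2, 2]
Stage 3 (DELAY): [0, 0, -6, 6, 2] = [0, 0, -6, 6, 2] -> [0, 0, -6, 6, 2]
Stage 4 (DIFF): s[0]=0, 0-0=0, -6-0=-6, 6--6=12, 2-6=-4 -> [0, 0, -6, 12, -4]
Stage 5 (CLIP -2 7): clip(0,-2,7)=0, clip(0,-2,7)=0, clip(-6,-2,7)=-2, clip(12,-2,7)=7, clip(-4,-2,7)=-2 -> [0, 0, -2, 7, -2]

Answer: 0 0 -2 7 -2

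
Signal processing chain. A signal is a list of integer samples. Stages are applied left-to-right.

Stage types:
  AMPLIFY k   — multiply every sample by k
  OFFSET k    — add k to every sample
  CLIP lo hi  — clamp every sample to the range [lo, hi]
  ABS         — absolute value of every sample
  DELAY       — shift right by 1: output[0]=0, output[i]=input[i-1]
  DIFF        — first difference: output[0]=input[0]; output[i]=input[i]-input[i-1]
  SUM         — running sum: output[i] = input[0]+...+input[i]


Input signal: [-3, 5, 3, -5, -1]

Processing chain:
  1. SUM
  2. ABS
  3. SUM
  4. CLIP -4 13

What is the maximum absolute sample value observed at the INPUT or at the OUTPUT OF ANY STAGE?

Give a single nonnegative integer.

Input: [-3, 5, 3, -5, -1] (max |s|=5)
Stage 1 (SUM): sum[0..0]=-3, sum[0..1]=2, sum[0..2]=5, sum[0..3]=0, sum[0..4]=-1 -> [-3, 2, 5, 0, -1] (max |s|=5)
Stage 2 (ABS): |-3|=3, |2|=2, |5|=5, |0|=0, |-1|=1 -> [3, 2, 5, 0, 1] (max |s|=5)
Stage 3 (SUM): sum[0..0]=3, sum[0..1]=5, sum[0..2]=10, sum[0..3]=10, sum[0..4]=11 -> [3, 5, 10, 10, 11] (max |s|=11)
Stage 4 (CLIP -4 13): clip(3,-4,13)=3, clip(5,-4,13)=5, clip(10,-4,13)=10, clip(10,-4,13)=10, clip(11,-4,13)=11 -> [3, 5, 10, 10, 11] (max |s|=11)
Overall max amplitude: 11

Answer: 11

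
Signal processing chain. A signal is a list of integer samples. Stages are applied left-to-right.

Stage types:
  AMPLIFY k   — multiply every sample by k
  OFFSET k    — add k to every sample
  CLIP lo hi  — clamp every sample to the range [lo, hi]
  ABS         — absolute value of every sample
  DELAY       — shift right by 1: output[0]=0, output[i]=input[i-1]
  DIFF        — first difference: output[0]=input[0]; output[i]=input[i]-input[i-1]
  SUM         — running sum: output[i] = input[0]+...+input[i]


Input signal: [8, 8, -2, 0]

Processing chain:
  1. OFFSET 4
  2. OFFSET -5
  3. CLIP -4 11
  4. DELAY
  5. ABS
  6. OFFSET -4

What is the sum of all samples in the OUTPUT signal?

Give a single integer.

Answer: 1

Derivation:
Input: [8, 8, -2, 0]
Stage 1 (OFFSET 4): 8+4=12, 8+4=12, -2+4=2, 0+4=4 -> [12, 12, 2, 4]
Stage 2 (OFFSET -5): 12+-5=7, 12+-5=7, 2+-5=-3, 4+-5=-1 -> [7, 7, -3, -1]
Stage 3 (CLIP -4 11): clip(7,-4,11)=7, clip(7,-4,11)=7, clip(-3,-4,11)=-3, clip(-1,-4,11)=-1 -> [7, 7, -3, -1]
Stage 4 (DELAY): [0, 7, 7, -3] = [0, 7, 7, -3] -> [0, 7, 7, -3]
Stage 5 (ABS): |0|=0, |7|=7, |7|=7, |-3|=3 -> [0, 7, 7, 3]
Stage 6 (OFFSET -4): 0+-4=-4, 7+-4=3, 7+-4=3, 3+-4=-1 -> [-4, 3, 3, -1]
Output sum: 1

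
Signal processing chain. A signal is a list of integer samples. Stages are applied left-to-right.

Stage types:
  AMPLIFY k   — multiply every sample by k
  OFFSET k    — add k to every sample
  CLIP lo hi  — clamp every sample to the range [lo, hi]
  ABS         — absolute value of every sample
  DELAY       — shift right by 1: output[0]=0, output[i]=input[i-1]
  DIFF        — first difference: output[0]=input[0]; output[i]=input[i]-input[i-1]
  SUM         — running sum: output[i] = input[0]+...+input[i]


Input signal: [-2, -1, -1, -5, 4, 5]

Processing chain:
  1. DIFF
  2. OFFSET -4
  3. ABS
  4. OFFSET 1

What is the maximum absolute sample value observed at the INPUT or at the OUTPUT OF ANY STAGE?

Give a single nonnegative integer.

Answer: 9

Derivation:
Input: [-2, -1, -1, -5, 4, 5] (max |s|=5)
Stage 1 (DIFF): s[0]=-2, -1--2=1, -1--1=0, -5--1=-4, 4--5=9, 5-4=1 -> [-2, 1, 0, -4, 9, 1] (max |s|=9)
Stage 2 (OFFSET -4): -2+-4=-6, 1+-4=-3, 0+-4=-4, -4+-4=-8, 9+-4=5, 1+-4=-3 -> [-6, -3, -4, -8, 5, -3] (max |s|=8)
Stage 3 (ABS): |-6|=6, |-3|=3, |-4|=4, |-8|=8, |5|=5, |-3|=3 -> [6, 3, 4, 8, 5, 3] (max |s|=8)
Stage 4 (OFFSET 1): 6+1=7, 3+1=4, 4+1=5, 8+1=9, 5+1=6, 3+1=4 -> [7, 4, 5, 9, 6, 4] (max |s|=9)
Overall max amplitude: 9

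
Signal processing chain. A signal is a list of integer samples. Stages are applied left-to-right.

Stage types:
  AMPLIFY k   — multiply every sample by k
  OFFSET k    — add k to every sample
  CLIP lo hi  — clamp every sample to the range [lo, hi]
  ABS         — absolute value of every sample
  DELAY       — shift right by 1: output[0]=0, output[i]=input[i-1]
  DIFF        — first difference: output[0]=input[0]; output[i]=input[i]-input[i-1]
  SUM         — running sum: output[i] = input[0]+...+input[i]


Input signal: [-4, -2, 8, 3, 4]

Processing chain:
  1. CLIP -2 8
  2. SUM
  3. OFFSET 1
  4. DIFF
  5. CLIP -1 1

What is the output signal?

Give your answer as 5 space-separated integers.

Answer: -1 -1 1 1 1

Derivation:
Input: [-4, -2, 8, 3, 4]
Stage 1 (CLIP -2 8): clip(-4,-2,8)=-2, clip(-2,-2,8)=-2, clip(8,-2,8)=8, clip(3,-2,8)=3, clip(4,-2,8)=4 -> [-2, -2, 8, 3, 4]
Stage 2 (SUM): sum[0..0]=-2, sum[0..1]=-4, sum[0..2]=4, sum[0..3]=7, sum[0..4]=11 -> [-2, -4, 4, 7, 11]
Stage 3 (OFFSET 1): -2+1=-1, -4+1=-3, 4+1=5, 7+1=8, 11+1=12 -> [-1, -3, 5, 8, 12]
Stage 4 (DIFF): s[0]=-1, -3--1=-2, 5--3=8, 8-5=3, 12-8=4 -> [-1, -2, 8, 3, 4]
Stage 5 (CLIP -1 1): clip(-1,-1,1)=-1, clip(-2,-1,1)=-1, clip(8,-1,1)=1, clip(3,-1,1)=1, clip(4,-1,1)=1 -> [-1, -1, 1, 1, 1]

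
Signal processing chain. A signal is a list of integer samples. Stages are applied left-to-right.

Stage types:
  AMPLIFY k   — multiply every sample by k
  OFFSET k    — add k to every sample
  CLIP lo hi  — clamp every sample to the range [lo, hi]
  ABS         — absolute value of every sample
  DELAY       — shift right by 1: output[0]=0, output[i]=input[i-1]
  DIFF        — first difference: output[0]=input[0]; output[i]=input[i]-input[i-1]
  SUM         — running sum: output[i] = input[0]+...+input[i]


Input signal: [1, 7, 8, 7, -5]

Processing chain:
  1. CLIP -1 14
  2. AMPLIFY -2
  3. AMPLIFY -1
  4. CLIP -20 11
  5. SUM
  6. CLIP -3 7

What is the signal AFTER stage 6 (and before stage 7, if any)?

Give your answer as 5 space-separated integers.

Input: [1, 7, 8, 7, -5]
Stage 1 (CLIP -1 14): clip(1,-1,14)=1, clip(7,-1,14)=7, clip(8,-1,14)=8, clip(7,-1,14)=7, clip(-5,-1,14)=-1 -> [1, 7, 8, 7, -1]
Stage 2 (AMPLIFY -2): 1*-2=-2, 7*-2=-14, 8*-2=-16, 7*-2=-14, -1*-2=2 -> [-2, -14, -16, -14, 2]
Stage 3 (AMPLIFY -1): -2*-1=2, -14*-1=14, -16*-1=16, -14*-1=14, 2*-1=-2 -> [2, 14, 16, 14, -2]
Stage 4 (CLIP -20 11): clip(2,-20,11)=2, clip(14,-20,11)=11, clip(16,-20,11)=11, clip(14,-20,11)=11, clip(-2,-20,11)=-2 -> [2, 11, 11, 11, -2]
Stage 5 (SUM): sum[0..0]=2, sum[0..1]=13, sum[0..2]=24, sum[0..3]=35, sum[0..4]=33 -> [2, 13, 24, 35, 33]
Stage 6 (CLIP -3 7): clip(2,-3,7)=2, clip(13,-3,7)=7, clip(24,-3,7)=7, clip(35,-3,7)=7, clip(33,-3,7)=7 -> [2, 7, 7, 7, 7]

Answer: 2 7 7 7 7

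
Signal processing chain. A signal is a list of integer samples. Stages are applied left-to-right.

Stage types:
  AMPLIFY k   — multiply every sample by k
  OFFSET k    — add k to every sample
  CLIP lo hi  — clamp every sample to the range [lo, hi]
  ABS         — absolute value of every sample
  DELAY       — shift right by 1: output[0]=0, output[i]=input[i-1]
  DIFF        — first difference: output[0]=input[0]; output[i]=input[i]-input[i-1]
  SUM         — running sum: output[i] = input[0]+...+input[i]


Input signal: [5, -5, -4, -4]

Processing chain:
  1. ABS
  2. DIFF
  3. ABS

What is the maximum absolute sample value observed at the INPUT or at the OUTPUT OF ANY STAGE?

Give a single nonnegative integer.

Answer: 5

Derivation:
Input: [5, -5, -4, -4] (max |s|=5)
Stage 1 (ABS): |5|=5, |-5|=5, |-4|=4, |-4|=4 -> [5, 5, 4, 4] (max |s|=5)
Stage 2 (DIFF): s[0]=5, 5-5=0, 4-5=-1, 4-4=0 -> [5, 0, -1, 0] (max |s|=5)
Stage 3 (ABS): |5|=5, |0|=0, |-1|=1, |0|=0 -> [5, 0, 1, 0] (max |s|=5)
Overall max amplitude: 5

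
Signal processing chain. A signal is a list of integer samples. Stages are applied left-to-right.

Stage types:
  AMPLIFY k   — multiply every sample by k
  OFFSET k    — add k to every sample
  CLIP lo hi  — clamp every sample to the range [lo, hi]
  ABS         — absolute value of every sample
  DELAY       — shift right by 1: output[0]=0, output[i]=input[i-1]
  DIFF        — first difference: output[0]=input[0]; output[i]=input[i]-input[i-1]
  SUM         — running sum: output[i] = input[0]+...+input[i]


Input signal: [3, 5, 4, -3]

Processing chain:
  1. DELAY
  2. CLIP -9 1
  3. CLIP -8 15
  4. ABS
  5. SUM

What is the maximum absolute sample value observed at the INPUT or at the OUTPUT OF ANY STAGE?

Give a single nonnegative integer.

Input: [3, 5, 4, -3] (max |s|=5)
Stage 1 (DELAY): [0, 3, 5, 4] = [0, 3, 5, 4] -> [0, 3, 5, 4] (max |s|=5)
Stage 2 (CLIP -9 1): clip(0,-9,1)=0, clip(3,-9,1)=1, clip(5,-9,1)=1, clip(4,-9,1)=1 -> [0, 1, 1, 1] (max |s|=1)
Stage 3 (CLIP -8 15): clip(0,-8,15)=0, clip(1,-8,15)=1, clip(1,-8,15)=1, clip(1,-8,15)=1 -> [0, 1, 1, 1] (max |s|=1)
Stage 4 (ABS): |0|=0, |1|=1, |1|=1, |1|=1 -> [0, 1, 1, 1] (max |s|=1)
Stage 5 (SUM): sum[0..0]=0, sum[0..1]=1, sum[0..2]=2, sum[0..3]=3 -> [0, 1, 2, 3] (max |s|=3)
Overall max amplitude: 5

Answer: 5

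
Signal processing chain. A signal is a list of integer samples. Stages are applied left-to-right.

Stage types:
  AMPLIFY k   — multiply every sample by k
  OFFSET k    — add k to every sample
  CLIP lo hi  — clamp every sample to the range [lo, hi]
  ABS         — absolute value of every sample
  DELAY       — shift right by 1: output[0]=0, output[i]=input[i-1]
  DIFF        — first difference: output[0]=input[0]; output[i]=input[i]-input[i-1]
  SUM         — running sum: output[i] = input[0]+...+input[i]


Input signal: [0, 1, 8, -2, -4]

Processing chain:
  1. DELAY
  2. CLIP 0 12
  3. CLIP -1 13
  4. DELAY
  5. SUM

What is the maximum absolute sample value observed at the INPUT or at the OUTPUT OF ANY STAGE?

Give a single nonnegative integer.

Answer: 9

Derivation:
Input: [0, 1, 8, -2, -4] (max |s|=8)
Stage 1 (DELAY): [0, 0, 1, 8, -2] = [0, 0, 1, 8, -2] -> [0, 0, 1, 8, -2] (max |s|=8)
Stage 2 (CLIP 0 12): clip(0,0,12)=0, clip(0,0,12)=0, clip(1,0,12)=1, clip(8,0,12)=8, clip(-2,0,12)=0 -> [0, 0, 1, 8, 0] (max |s|=8)
Stage 3 (CLIP -1 13): clip(0,-1,13)=0, clip(0,-1,13)=0, clip(1,-1,13)=1, clip(8,-1,13)=8, clip(0,-1,13)=0 -> [0, 0, 1, 8, 0] (max |s|=8)
Stage 4 (DELAY): [0, 0, 0, 1, 8] = [0, 0, 0, 1, 8] -> [0, 0, 0, 1, 8] (max |s|=8)
Stage 5 (SUM): sum[0..0]=0, sum[0..1]=0, sum[0..2]=0, sum[0..3]=1, sum[0..4]=9 -> [0, 0, 0, 1, 9] (max |s|=9)
Overall max amplitude: 9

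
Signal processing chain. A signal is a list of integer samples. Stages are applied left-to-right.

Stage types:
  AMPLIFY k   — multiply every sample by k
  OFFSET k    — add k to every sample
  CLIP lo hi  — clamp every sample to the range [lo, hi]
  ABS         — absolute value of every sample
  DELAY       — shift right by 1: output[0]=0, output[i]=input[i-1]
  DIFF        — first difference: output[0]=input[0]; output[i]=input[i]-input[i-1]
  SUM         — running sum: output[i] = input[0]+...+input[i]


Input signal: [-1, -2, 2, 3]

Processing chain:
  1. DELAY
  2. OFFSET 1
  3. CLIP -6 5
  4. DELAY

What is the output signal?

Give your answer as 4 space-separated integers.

Answer: 0 1 0 -1

Derivation:
Input: [-1, -2, 2, 3]
Stage 1 (DELAY): [0, -1, -2, 2] = [0, -1, -2, 2] -> [0, -1, -2, 2]
Stage 2 (OFFSET 1): 0+1=1, -1+1=0, -2+1=-1, 2+1=3 -> [1, 0, -1, 3]
Stage 3 (CLIP -6 5): clip(1,-6,5)=1, clip(0,-6,5)=0, clip(-1,-6,5)=-1, clip(3,-6,5)=3 -> [1, 0, -1, 3]
Stage 4 (DELAY): [0, 1, 0, -1] = [0, 1, 0, -1] -> [0, 1, 0, -1]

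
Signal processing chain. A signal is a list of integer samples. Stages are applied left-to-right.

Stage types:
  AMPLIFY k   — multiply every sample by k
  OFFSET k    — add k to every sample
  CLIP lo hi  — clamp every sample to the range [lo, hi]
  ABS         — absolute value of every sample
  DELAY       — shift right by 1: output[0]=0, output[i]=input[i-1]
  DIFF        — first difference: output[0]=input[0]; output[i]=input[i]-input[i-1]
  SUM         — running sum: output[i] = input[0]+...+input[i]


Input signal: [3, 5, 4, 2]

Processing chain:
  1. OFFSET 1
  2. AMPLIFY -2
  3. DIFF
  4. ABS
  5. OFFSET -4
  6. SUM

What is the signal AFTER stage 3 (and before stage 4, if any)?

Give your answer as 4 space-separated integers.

Input: [3, 5, 4, 2]
Stage 1 (OFFSET 1): 3+1=4, 5+1=6, 4+1=5, 2+1=3 -> [4, 6, 5, 3]
Stage 2 (AMPLIFY -2): 4*-2=-8, 6*-2=-12, 5*-2=-10, 3*-2=-6 -> [-8, -12, -10, -6]
Stage 3 (DIFF): s[0]=-8, -12--8=-4, -10--12=2, -6--10=4 -> [-8, -4, 2, 4]

Answer: -8 -4 2 4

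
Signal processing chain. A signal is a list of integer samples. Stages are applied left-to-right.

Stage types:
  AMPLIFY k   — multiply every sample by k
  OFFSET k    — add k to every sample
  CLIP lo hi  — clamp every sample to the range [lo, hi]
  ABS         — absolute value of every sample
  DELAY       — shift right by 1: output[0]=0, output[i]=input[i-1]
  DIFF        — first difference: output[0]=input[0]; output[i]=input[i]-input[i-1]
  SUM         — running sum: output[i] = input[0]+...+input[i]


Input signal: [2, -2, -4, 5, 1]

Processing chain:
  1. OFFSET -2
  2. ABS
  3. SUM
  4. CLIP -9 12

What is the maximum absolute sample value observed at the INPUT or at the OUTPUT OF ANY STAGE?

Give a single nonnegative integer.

Answer: 14

Derivation:
Input: [2, -2, -4, 5, 1] (max |s|=5)
Stage 1 (OFFSET -2): 2+-2=0, -2+-2=-4, -4+-2=-6, 5+-2=3, 1+-2=-1 -> [0, -4, -6, 3, -1] (max |s|=6)
Stage 2 (ABS): |0|=0, |-4|=4, |-6|=6, |3|=3, |-1|=1 -> [0, 4, 6, 3, 1] (max |s|=6)
Stage 3 (SUM): sum[0..0]=0, sum[0..1]=4, sum[0..2]=10, sum[0..3]=13, sum[0..4]=14 -> [0, 4, 10, 13, 14] (max |s|=14)
Stage 4 (CLIP -9 12): clip(0,-9,12)=0, clip(4,-9,12)=4, clip(10,-9,12)=10, clip(13,-9,12)=12, clip(14,-9,12)=12 -> [0, 4, 10, 12, 12] (max |s|=12)
Overall max amplitude: 14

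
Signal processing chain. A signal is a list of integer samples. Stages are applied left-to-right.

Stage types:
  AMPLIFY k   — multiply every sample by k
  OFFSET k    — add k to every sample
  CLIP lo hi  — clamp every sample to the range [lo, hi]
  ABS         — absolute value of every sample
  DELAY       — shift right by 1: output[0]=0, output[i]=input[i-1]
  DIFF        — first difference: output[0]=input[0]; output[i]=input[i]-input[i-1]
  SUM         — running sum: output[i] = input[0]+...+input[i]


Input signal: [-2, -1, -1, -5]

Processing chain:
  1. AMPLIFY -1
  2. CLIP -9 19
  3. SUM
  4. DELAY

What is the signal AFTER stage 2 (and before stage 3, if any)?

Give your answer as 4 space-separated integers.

Input: [-2, -1, -1, -5]
Stage 1 (AMPLIFY -1): -2*-1=2, -1*-1=1, -1*-1=1, -5*-1=5 -> [2, 1, 1, 5]
Stage 2 (CLIP -9 19): clip(2,-9,19)=2, clip(1,-9,19)=1, clip(1,-9,19)=1, clip(5,-9,19)=5 -> [2, 1, 1, 5]

Answer: 2 1 1 5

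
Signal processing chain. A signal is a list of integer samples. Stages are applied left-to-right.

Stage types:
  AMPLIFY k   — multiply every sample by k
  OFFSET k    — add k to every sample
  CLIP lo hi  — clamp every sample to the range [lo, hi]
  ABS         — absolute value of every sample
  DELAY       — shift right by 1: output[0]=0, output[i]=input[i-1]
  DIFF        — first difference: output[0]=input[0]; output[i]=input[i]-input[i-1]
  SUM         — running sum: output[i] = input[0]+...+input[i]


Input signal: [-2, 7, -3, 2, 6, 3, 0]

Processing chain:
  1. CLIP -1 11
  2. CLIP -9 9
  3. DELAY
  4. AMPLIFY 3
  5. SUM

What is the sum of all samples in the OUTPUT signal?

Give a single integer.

Answer: 138

Derivation:
Input: [-2, 7, -3, 2, 6, 3, 0]
Stage 1 (CLIP -1 11): clip(-2,-1,11)=-1, clip(7,-1,11)=7, clip(-3,-1,11)=-1, clip(2,-1,11)=2, clip(6,-1,11)=6, clip(3,-1,11)=3, clip(0,-1,11)=0 -> [-1, 7, -1, 2, 6, 3, 0]
Stage 2 (CLIP -9 9): clip(-1,-9,9)=-1, clip(7,-9,9)=7, clip(-1,-9,9)=-1, clip(2,-9,9)=2, clip(6,-9,9)=6, clip(3,-9,9)=3, clip(0,-9,9)=0 -> [-1, 7, -1, 2, 6, 3, 0]
Stage 3 (DELAY): [0, -1, 7, -1, 2, 6, 3] = [0, -1, 7, -1, 2, 6, 3] -> [0, -1, 7, -1, 2, 6, 3]
Stage 4 (AMPLIFY 3): 0*3=0, -1*3=-3, 7*3=21, -1*3=-3, 2*3=6, 6*3=18, 3*3=9 -> [0, -3, 21, -3, 6, 18, 9]
Stage 5 (SUM): sum[0..0]=0, sum[0..1]=-3, sum[0..2]=18, sum[0..3]=15, sum[0..4]=21, sum[0..5]=39, sum[0..6]=48 -> [0, -3, 18, 15, 21, 39, 48]
Output sum: 138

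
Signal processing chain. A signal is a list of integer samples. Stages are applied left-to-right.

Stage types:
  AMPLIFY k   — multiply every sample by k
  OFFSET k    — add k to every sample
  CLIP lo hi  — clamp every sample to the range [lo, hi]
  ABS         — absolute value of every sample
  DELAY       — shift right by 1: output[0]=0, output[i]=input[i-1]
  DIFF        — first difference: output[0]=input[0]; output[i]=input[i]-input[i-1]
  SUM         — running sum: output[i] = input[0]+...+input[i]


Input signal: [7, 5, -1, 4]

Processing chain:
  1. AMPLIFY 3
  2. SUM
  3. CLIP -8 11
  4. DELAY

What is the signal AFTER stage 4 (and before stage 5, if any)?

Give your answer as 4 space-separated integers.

Input: [7, 5, -1, 4]
Stage 1 (AMPLIFY 3): 7*3=21, 5*3=15, -1*3=-3, 4*3=12 -> [21, 15, -3, 12]
Stage 2 (SUM): sum[0..0]=21, sum[0..1]=36, sum[0..2]=33, sum[0..3]=45 -> [21, 36, 33, 45]
Stage 3 (CLIP -8 11): clip(21,-8,11)=11, clip(36,-8,11)=11, clip(33,-8,11)=11, clip(45,-8,11)=11 -> [11, 11, 11, 11]
Stage 4 (DELAY): [0, 11, 11, 11] = [0, 11, 11, 11] -> [0, 11, 11, 11]

Answer: 0 11 11 11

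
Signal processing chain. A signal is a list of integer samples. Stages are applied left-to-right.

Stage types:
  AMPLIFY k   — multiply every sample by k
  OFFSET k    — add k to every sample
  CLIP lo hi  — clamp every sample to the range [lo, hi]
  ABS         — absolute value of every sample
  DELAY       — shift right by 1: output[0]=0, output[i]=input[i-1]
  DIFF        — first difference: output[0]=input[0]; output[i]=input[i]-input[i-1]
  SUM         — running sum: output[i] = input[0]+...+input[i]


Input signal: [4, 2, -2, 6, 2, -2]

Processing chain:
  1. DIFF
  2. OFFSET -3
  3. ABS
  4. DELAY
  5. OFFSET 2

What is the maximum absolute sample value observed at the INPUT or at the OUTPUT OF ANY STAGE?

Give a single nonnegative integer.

Input: [4, 2, -2, 6, 2, -2] (max |s|=6)
Stage 1 (DIFF): s[0]=4, 2-4=-2, -2-2=-4, 6--2=8, 2-6=-4, -2-2=-4 -> [4, -2, -4, 8, -4, -4] (max |s|=8)
Stage 2 (OFFSET -3): 4+-3=1, -2+-3=-5, -4+-3=-7, 8+-3=5, -4+-3=-7, -4+-3=-7 -> [1, -5, -7, 5, -7, -7] (max |s|=7)
Stage 3 (ABS): |1|=1, |-5|=5, |-7|=7, |5|=5, |-7|=7, |-7|=7 -> [1, 5, 7, 5, 7, 7] (max |s|=7)
Stage 4 (DELAY): [0, 1, 5, 7, 5, 7] = [0, 1, 5, 7, 5, 7] -> [0, 1, 5, 7, 5, 7] (max |s|=7)
Stage 5 (OFFSET 2): 0+2=2, 1+2=3, 5+2=7, 7+2=9, 5+2=7, 7+2=9 -> [2, 3, 7, 9, 7, 9] (max |s|=9)
Overall max amplitude: 9

Answer: 9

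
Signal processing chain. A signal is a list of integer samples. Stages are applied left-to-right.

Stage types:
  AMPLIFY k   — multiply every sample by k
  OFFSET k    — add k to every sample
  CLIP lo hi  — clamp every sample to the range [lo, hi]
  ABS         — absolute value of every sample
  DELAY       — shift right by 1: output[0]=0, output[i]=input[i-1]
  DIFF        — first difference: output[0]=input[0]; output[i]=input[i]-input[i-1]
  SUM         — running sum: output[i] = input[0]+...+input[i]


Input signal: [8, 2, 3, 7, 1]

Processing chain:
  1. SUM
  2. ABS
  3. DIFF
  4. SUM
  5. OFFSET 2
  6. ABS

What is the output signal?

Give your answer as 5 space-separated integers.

Input: [8, 2, 3, 7, 1]
Stage 1 (SUM): sum[0..0]=8, sum[0..1]=10, sum[0..2]=13, sum[0..3]=20, sum[0..4]=21 -> [8, 10, 13, 20, 21]
Stage 2 (ABS): |8|=8, |10|=10, |13|=13, |20|=20, |21|=21 -> [8, 10, 13, 20, 21]
Stage 3 (DIFF): s[0]=8, 10-8=2, 13-10=3, 20-13=7, 21-20=1 -> [8, 2, 3, 7, 1]
Stage 4 (SUM): sum[0..0]=8, sum[0..1]=10, sum[0..2]=13, sum[0..3]=20, sum[0..4]=21 -> [8, 10, 13, 20, 21]
Stage 5 (OFFSET 2): 8+2=10, 10+2=12, 13+2=15, 20+2=22, 21+2=23 -> [10, 12, 15, 22, 23]
Stage 6 (ABS): |10|=10, |12|=12, |15|=15, |22|=22, |23|=23 -> [10, 12, 15, 22, 23]

Answer: 10 12 15 22 23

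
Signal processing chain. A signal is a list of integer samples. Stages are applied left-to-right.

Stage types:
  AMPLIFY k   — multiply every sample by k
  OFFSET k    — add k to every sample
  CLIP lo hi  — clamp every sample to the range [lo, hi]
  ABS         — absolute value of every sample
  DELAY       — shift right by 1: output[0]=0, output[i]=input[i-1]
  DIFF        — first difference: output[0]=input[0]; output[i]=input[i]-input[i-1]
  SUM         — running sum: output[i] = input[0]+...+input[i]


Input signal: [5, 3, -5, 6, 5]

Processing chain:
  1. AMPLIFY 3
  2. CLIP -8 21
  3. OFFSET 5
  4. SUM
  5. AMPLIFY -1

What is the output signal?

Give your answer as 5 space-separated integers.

Input: [5, 3, -5, 6, 5]
Stage 1 (AMPLIFY 3): 5*3=15, 3*3=9, -5*3=-15, 6*3=18, 5*3=15 -> [15, 9, -15, 18, 15]
Stage 2 (CLIP -8 21): clip(15,-8,21)=15, clip(9,-8,21)=9, clip(-15,-8,21)=-8, clip(18,-8,21)=18, clip(15,-8,21)=15 -> [15, 9, -8, 18, 15]
Stage 3 (OFFSET 5): 15+5=20, 9+5=14, -8+5=-3, 18+5=23, 15+5=20 -> [20, 14, -3, 23, 20]
Stage 4 (SUM): sum[0..0]=20, sum[0..1]=34, sum[0..2]=31, sum[0..3]=54, sum[0..4]=74 -> [20, 34, 31, 54, 74]
Stage 5 (AMPLIFY -1): 20*-1=-20, 34*-1=-34, 31*-1=-31, 54*-1=-54, 74*-1=-74 -> [-20, -34, -31, -54, -74]

Answer: -20 -34 -31 -54 -74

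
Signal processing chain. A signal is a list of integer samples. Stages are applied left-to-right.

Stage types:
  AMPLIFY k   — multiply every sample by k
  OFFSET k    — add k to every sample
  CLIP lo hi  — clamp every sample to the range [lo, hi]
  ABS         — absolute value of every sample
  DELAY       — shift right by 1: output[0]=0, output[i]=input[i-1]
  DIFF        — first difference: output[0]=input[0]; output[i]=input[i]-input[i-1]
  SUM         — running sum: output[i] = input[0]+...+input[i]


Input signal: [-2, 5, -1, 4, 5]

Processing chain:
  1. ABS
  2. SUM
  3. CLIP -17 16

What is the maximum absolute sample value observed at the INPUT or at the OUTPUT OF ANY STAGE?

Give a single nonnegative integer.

Input: [-2, 5, -1, 4, 5] (max |s|=5)
Stage 1 (ABS): |-2|=2, |5|=5, |-1|=1, |4|=4, |5|=5 -> [2, 5, 1, 4, 5] (max |s|=5)
Stage 2 (SUM): sum[0..0]=2, sum[0..1]=7, sum[0..2]=8, sum[0..3]=12, sum[0..4]=17 -> [2, 7, 8, 12, 17] (max |s|=17)
Stage 3 (CLIP -17 16): clip(2,-17,16)=2, clip(7,-17,16)=7, clip(8,-17,16)=8, clip(12,-17,16)=12, clip(17,-17,16)=16 -> [2, 7, 8, 12, 16] (max |s|=16)
Overall max amplitude: 17

Answer: 17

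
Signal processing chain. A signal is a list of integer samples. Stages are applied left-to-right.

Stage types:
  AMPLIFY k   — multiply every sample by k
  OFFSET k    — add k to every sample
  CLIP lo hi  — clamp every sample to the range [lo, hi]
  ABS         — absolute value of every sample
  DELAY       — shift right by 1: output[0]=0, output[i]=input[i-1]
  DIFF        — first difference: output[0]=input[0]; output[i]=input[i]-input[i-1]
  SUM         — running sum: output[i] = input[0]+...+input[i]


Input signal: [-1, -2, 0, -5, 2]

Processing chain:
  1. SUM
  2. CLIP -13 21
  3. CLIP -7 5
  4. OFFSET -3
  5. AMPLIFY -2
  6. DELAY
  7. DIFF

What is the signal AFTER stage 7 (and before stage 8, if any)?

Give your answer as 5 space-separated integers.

Answer: 0 8 4 0 8

Derivation:
Input: [-1, -2, 0, -5, 2]
Stage 1 (SUM): sum[0..0]=-1, sum[0..1]=-3, sum[0..2]=-3, sum[0..3]=-8, sum[0..4]=-6 -> [-1, -3, -3, -8, -6]
Stage 2 (CLIP -13 21): clip(-1,-13,21)=-1, clip(-3,-13,21)=-3, clip(-3,-13,21)=-3, clip(-8,-13,21)=-8, clip(-6,-13,21)=-6 -> [-1, -3, -3, -8, -6]
Stage 3 (CLIP -7 5): clip(-1,-7,5)=-1, clip(-3,-7,5)=-3, clip(-3,-7,5)=-3, clip(-8,-7,5)=-7, clip(-6,-7,5)=-6 -> [-1, -3, -3, -7, -6]
Stage 4 (OFFSET -3): -1+-3=-4, -3+-3=-6, -3+-3=-6, -7+-3=-10, -6+-3=-9 -> [-4, -6, -6, -10, -9]
Stage 5 (AMPLIFY -2): -4*-2=8, -6*-2=12, -6*-2=12, -10*-2=20, -9*-2=18 -> [8, 12, 12, 20, 18]
Stage 6 (DELAY): [0, 8, 12, 12, 20] = [0, 8, 12, 12, 20] -> [0, 8, 12, 12, 20]
Stage 7 (DIFF): s[0]=0, 8-0=8, 12-8=4, 12-12=0, 20-12=8 -> [0, 8, 4, 0, 8]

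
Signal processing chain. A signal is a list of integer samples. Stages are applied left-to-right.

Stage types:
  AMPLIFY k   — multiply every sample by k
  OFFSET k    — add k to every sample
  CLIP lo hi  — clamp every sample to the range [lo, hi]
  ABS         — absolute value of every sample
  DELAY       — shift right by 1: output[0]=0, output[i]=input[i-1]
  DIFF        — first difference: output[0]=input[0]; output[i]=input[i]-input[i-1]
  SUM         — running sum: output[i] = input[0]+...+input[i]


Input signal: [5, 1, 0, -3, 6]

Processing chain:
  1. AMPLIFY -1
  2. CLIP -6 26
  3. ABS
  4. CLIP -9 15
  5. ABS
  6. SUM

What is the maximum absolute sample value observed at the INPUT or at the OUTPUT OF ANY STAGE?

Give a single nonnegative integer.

Answer: 15

Derivation:
Input: [5, 1, 0, -3, 6] (max |s|=6)
Stage 1 (AMPLIFY -1): 5*-1=-5, 1*-1=-1, 0*-1=0, -3*-1=3, 6*-1=-6 -> [-5, -1, 0, 3, -6] (max |s|=6)
Stage 2 (CLIP -6 26): clip(-5,-6,26)=-5, clip(-1,-6,26)=-1, clip(0,-6,26)=0, clip(3,-6,26)=3, clip(-6,-6,26)=-6 -> [-5, -1, 0, 3, -6] (max |s|=6)
Stage 3 (ABS): |-5|=5, |-1|=1, |0|=0, |3|=3, |-6|=6 -> [5, 1, 0, 3, 6] (max |s|=6)
Stage 4 (CLIP -9 15): clip(5,-9,15)=5, clip(1,-9,15)=1, clip(0,-9,15)=0, clip(3,-9,15)=3, clip(6,-9,15)=6 -> [5, 1, 0, 3, 6] (max |s|=6)
Stage 5 (ABS): |5|=5, |1|=1, |0|=0, |3|=3, |6|=6 -> [5, 1, 0, 3, 6] (max |s|=6)
Stage 6 (SUM): sum[0..0]=5, sum[0..1]=6, sum[0..2]=6, sum[0..3]=9, sum[0..4]=15 -> [5, 6, 6, 9, 15] (max |s|=15)
Overall max amplitude: 15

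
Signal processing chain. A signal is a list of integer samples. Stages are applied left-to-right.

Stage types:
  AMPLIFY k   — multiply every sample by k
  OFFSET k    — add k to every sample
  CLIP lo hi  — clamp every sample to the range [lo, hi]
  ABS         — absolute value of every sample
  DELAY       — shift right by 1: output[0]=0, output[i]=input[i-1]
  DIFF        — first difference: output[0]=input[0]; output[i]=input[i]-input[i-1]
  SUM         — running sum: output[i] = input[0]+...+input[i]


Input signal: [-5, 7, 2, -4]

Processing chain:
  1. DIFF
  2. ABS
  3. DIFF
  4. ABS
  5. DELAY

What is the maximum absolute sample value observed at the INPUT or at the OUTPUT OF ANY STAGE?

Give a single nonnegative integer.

Input: [-5, 7, 2, -4] (max |s|=7)
Stage 1 (DIFF): s[0]=-5, 7--5=12, 2-7=-5, -4-2=-6 -> [-5, 12, -5, -6] (max |s|=12)
Stage 2 (ABS): |-5|=5, |12|=12, |-5|=5, |-6|=6 -> [5, 12, 5, 6] (max |s|=12)
Stage 3 (DIFF): s[0]=5, 12-5=7, 5-12=-7, 6-5=1 -> [5, 7, -7, 1] (max |s|=7)
Stage 4 (ABS): |5|=5, |7|=7, |-7|=7, |1|=1 -> [5, 7, 7, 1] (max |s|=7)
Stage 5 (DELAY): [0, 5, 7, 7] = [0, 5, 7, 7] -> [0, 5, 7, 7] (max |s|=7)
Overall max amplitude: 12

Answer: 12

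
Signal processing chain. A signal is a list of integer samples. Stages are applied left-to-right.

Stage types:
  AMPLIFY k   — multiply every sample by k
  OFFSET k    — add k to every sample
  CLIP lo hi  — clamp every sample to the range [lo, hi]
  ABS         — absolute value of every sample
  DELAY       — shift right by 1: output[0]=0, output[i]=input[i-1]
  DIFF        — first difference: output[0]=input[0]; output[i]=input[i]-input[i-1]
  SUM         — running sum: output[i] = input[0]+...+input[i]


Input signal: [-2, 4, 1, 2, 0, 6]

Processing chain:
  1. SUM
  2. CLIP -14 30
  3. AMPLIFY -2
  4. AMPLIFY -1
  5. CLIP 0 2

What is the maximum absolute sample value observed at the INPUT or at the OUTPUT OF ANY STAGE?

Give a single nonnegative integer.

Answer: 22

Derivation:
Input: [-2, 4, 1, 2, 0, 6] (max |s|=6)
Stage 1 (SUM): sum[0..0]=-2, sum[0..1]=2, sum[0..2]=3, sum[0..3]=5, sum[0..4]=5, sum[0..5]=11 -> [-2, 2, 3, 5, 5, 11] (max |s|=11)
Stage 2 (CLIP -14 30): clip(-2,-14,30)=-2, clip(2,-14,30)=2, clip(3,-14,30)=3, clip(5,-14,30)=5, clip(5,-14,30)=5, clip(11,-14,30)=11 -> [-2, 2, 3, 5, 5, 11] (max |s|=11)
Stage 3 (AMPLIFY -2): -2*-2=4, 2*-2=-4, 3*-2=-6, 5*-2=-10, 5*-2=-10, 11*-2=-22 -> [4, -4, -6, -10, -10, -22] (max |s|=22)
Stage 4 (AMPLIFY -1): 4*-1=-4, -4*-1=4, -6*-1=6, -10*-1=10, -10*-1=10, -22*-1=22 -> [-4, 4, 6, 10, 10, 22] (max |s|=22)
Stage 5 (CLIP 0 2): clip(-4,0,2)=0, clip(4,0,2)=2, clip(6,0,2)=2, clip(10,0,2)=2, clip(10,0,2)=2, clip(22,0,2)=2 -> [0, 2, 2, 2, 2, 2] (max |s|=2)
Overall max amplitude: 22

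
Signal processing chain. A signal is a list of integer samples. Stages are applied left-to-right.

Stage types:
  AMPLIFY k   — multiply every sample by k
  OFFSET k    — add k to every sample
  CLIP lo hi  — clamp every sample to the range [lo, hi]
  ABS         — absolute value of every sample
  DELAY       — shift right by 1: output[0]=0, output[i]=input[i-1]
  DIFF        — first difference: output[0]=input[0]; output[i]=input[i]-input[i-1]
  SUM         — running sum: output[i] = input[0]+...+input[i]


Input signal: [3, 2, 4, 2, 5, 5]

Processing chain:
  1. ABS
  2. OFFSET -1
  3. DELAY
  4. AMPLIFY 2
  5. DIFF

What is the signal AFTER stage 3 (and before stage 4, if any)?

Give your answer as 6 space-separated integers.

Input: [3, 2, 4, 2, 5, 5]
Stage 1 (ABS): |3|=3, |2|=2, |4|=4, |2|=2, |5|=5, |5|=5 -> [3, 2, 4, 2, 5, 5]
Stage 2 (OFFSET -1): 3+-1=2, 2+-1=1, 4+-1=3, 2+-1=1, 5+-1=4, 5+-1=4 -> [2, 1, 3, 1, 4, 4]
Stage 3 (DELAY): [0, 2, 1, 3, 1, 4] = [0, 2, 1, 3, 1, 4] -> [0, 2, 1, 3, 1, 4]

Answer: 0 2 1 3 1 4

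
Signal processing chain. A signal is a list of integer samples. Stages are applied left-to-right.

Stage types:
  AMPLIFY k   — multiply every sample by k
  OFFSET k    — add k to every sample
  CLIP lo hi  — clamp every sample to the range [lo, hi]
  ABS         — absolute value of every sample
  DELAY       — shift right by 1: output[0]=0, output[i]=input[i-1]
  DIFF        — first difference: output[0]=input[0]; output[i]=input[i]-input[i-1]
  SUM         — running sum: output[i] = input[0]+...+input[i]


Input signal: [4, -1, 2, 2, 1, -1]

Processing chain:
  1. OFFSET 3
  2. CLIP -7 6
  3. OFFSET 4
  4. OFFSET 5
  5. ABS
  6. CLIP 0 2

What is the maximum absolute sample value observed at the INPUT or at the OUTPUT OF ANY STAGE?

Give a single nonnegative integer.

Answer: 15

Derivation:
Input: [4, -1, 2, 2, 1, -1] (max |s|=4)
Stage 1 (OFFSET 3): 4+3=7, -1+3=2, 2+3=5, 2+3=5, 1+3=4, -1+3=2 -> [7, 2, 5, 5, 4, 2] (max |s|=7)
Stage 2 (CLIP -7 6): clip(7,-7,6)=6, clip(2,-7,6)=2, clip(5,-7,6)=5, clip(5,-7,6)=5, clip(4,-7,6)=4, clip(2,-7,6)=2 -> [6, 2, 5, 5, 4, 2] (max |s|=6)
Stage 3 (OFFSET 4): 6+4=10, 2+4=6, 5+4=9, 5+4=9, 4+4=8, 2+4=6 -> [10, 6, 9, 9, 8, 6] (max |s|=10)
Stage 4 (OFFSET 5): 10+5=15, 6+5=11, 9+5=14, 9+5=14, 8+5=13, 6+5=11 -> [15, 11, 14, 14, 13, 11] (max |s|=15)
Stage 5 (ABS): |15|=15, |11|=11, |14|=14, |14|=14, |13|=13, |11|=11 -> [15, 11, 14, 14, 13, 11] (max |s|=15)
Stage 6 (CLIP 0 2): clip(15,0,2)=2, clip(11,0,2)=2, clip(14,0,2)=2, clip(14,0,2)=2, clip(13,0,2)=2, clip(11,0,2)=2 -> [2, 2, 2, 2, 2, 2] (max |s|=2)
Overall max amplitude: 15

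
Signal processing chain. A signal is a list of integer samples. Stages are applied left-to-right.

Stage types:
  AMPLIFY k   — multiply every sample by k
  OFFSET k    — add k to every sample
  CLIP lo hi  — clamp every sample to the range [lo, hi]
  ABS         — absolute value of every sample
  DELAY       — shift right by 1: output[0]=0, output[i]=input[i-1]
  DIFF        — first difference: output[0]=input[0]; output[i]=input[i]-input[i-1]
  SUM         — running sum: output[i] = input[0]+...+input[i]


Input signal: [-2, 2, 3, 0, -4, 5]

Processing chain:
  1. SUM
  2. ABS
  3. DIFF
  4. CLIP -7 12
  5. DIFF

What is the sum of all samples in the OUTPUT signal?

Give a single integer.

Answer: 3

Derivation:
Input: [-2, 2, 3, 0, -4, 5]
Stage 1 (SUM): sum[0..0]=-2, sum[0..1]=0, sum[0..2]=3, sum[0..3]=3, sum[0..4]=-1, sum[0..5]=4 -> [-2, 0, 3, 3, -1, 4]
Stage 2 (ABS): |-2|=2, |0|=0, |3|=3, |3|=3, |-1|=1, |4|=4 -> [2, 0, 3, 3, 1, 4]
Stage 3 (DIFF): s[0]=2, 0-2=-2, 3-0=3, 3-3=0, 1-3=-2, 4-1=3 -> [2, -2, 3, 0, -2, 3]
Stage 4 (CLIP -7 12): clip(2,-7,12)=2, clip(-2,-7,12)=-2, clip(3,-7,12)=3, clip(0,-7,12)=0, clip(-2,-7,12)=-2, clip(3,-7,12)=3 -> [2, -2, 3, 0, -2, 3]
Stage 5 (DIFF): s[0]=2, -2-2=-4, 3--2=5, 0-3=-3, -2-0=-2, 3--2=5 -> [2, -4, 5, -3, -2, 5]
Output sum: 3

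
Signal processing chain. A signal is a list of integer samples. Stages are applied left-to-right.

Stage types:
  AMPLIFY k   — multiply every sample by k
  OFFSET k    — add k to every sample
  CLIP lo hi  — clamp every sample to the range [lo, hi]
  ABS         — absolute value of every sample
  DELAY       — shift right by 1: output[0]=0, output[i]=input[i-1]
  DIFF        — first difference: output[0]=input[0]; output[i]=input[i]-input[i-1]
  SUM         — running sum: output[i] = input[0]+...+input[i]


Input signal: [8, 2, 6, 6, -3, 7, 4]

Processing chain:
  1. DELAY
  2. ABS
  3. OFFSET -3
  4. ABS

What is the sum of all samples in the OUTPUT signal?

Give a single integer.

Answer: 19

Derivation:
Input: [8, 2, 6, 6, -3, 7, 4]
Stage 1 (DELAY): [0, 8, 2, 6, 6, -3, 7] = [0, 8, 2, 6, 6, -3, 7] -> [0, 8, 2, 6, 6, -3, 7]
Stage 2 (ABS): |0|=0, |8|=8, |2|=2, |6|=6, |6|=6, |-3|=3, |7|=7 -> [0, 8, 2, 6, 6, 3, 7]
Stage 3 (OFFSET -3): 0+-3=-3, 8+-3=5, 2+-3=-1, 6+-3=3, 6+-3=3, 3+-3=0, 7+-3=4 -> [-3, 5, -1, 3, 3, 0, 4]
Stage 4 (ABS): |-3|=3, |5|=5, |-1|=1, |3|=3, |3|=3, |0|=0, |4|=4 -> [3, 5, 1, 3, 3, 0, 4]
Output sum: 19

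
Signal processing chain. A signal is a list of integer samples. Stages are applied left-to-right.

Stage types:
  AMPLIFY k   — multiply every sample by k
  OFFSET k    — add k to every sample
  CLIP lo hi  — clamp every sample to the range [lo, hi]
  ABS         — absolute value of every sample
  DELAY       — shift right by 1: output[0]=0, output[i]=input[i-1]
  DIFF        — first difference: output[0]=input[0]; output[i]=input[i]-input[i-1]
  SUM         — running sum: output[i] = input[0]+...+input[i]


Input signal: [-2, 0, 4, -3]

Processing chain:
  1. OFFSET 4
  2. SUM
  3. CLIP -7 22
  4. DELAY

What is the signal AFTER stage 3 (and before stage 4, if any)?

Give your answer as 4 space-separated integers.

Input: [-2, 0, 4, -3]
Stage 1 (OFFSET 4): -2+4=2, 0+4=4, 4+4=8, -3+4=1 -> [2, 4, 8, 1]
Stage 2 (SUM): sum[0..0]=2, sum[0..1]=6, sum[0..2]=14, sum[0..3]=15 -> [2, 6, 14, 15]
Stage 3 (CLIP -7 22): clip(2,-7,22)=2, clip(6,-7,22)=6, clip(14,-7,22)=14, clip(15,-7,22)=15 -> [2, 6, 14, 15]

Answer: 2 6 14 15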